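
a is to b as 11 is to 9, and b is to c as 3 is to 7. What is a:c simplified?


Given a:b = 11:9 and b:c = 3:7
Make b consistent. Multiply first ratio by 3: a:b = 33:27
Multiply second ratio by 9: b:c = 27:63
Now b = 27 in both, so a:b:c = 33:27:63
Therefore a:c = 33:63
Simplify by GCD: a:c = 11:21

11:21


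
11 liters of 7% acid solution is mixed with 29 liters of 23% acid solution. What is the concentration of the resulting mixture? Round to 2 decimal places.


Solute in mixture 1 = 7% of 11 L = 11*7/100 = 77/100 L
Solute in mixture 2 = 23% of 29 L = 29*23/100 = 667/100 L
Total solute = 77/100 + 667/100 = 186/25 L
Total volume = 11 + 29 = 40 L
Final concentration = 186/25/40 * 100 = 18.60%

18.60


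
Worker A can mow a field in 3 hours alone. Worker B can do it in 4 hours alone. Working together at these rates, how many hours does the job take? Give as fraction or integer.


Rate of A = 1/3 job per hour
Rate of B = 1/4 job per hour
Combined rate = 1/3 + 1/4
Find common denominator: (4 + 3)/(3*4) = 7/12
Combined rate = 7/12 job per hour
Time together = 1 / (7/12) = 12/7 hours

12/7


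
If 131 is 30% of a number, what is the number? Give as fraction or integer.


Given: 131 is 30% of the whole
Set up: 131 = 30/100 * whole
whole = 131 * 100 / 30
whole = 13100 / 30
whole = 1310/3

1310/3


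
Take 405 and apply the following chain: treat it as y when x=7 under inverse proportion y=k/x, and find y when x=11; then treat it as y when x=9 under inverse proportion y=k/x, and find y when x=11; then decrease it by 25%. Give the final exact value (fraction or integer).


Start with 405.
Step 1: Inverse prop: k = (405)*7; new y = k/11 = 405*7/11 = 2835/11
Step 2: Inverse prop: k = (2835/11)*9; new y = k/11 = 2835/11*9/11 = 25515/121
Step 3: Decrease by 25%: 25515/121 * 75/100 = 76545/484
Final result = 76545/484

76545/484


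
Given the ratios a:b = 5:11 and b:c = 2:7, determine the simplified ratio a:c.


Given a:b = 5:11 and b:c = 2:7
Make b consistent. Multiply first ratio by 2: a:b = 10:22
Multiply second ratio by 11: b:c = 22:77
Now b = 22 in both, so a:b:c = 10:22:77
Therefore a:c = 10:77
Simplify by GCD: a:c = 10:77

10:77


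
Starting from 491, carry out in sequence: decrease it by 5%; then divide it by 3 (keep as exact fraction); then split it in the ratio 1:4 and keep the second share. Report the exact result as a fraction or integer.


Start with 491.
Step 1: Decrease by 5%: 491 * 95/100 = 9329/20
Step 2: Divide by 3: 9329/20 / 3 = 9329/60
Step 3: Split 1:4, second share = 9329/60 * 4/5 = 9329/75
Final result = 9329/75

9329/75


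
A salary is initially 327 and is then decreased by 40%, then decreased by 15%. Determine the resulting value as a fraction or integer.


Start: 327
Step 1: decrease by 40% => multiply by 60/100
  327 * 60/100 = 981/5
Step 2: decrease by 15% => multiply by 85/100
  981/5 * 85/100 = 16677/100
Final value = 16677/100

16677/100


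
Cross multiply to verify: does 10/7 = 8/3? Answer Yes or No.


Cross multiply to check 10/7 = 8/3
Left cross product: 10 * 3 = 30
Right cross product: 7 * 8 = 56
30 != 56
Not equal, so proportions differ => No

No


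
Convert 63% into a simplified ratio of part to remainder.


Part = 63%, Remainder = 37%
Ratio = 63:37
GCD(63, 37) = 1
Simplify: 63:37 = 63:37

63:37


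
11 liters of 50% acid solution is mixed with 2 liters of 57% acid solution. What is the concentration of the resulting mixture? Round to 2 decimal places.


Solute in mixture 1 = 50% of 11 L = 11*50/100 = 11/2 L
Solute in mixture 2 = 57% of 2 L = 2*57/100 = 57/50 L
Total solute = 11/2 + 57/50 = 166/25 L
Total volume = 11 + 2 = 13 L
Final concentration = 166/25/13 * 100 = 51.08%

51.08


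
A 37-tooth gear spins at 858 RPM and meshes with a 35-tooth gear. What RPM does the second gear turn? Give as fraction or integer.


Gear ratio: teeth_A * RPM_A = teeth_B * RPM_B
37 * 858 = 35 * RPM_B
31746 = 35 * RPM_B
RPM_B = 31746 / 35
RPM_B = 31746/35

31746/35


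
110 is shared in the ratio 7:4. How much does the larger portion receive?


Total parts = 7 + 4 = 11
Value per part = 110 / 11 = 10
First share = 7 * 10 = 70
Second share = 4 * 10 = 40
Larger share = 70

70


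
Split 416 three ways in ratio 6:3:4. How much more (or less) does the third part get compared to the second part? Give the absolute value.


Total parts = 6 + 3 + 4 = 13
Value per part = 416 / 13 = 32
Shares: 6*32=192, 3*32=96, 4*32=128
Third share = 128, second share = 96
Difference = |128 - 96| = 32

32


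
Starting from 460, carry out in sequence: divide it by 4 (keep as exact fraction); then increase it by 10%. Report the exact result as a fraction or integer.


Start with 460.
Step 1: Divide by 4: 460 / 4 = 115
Step 2: Increase by 10%: 115 * 110/100 = 253/2
Final result = 253/2

253/2


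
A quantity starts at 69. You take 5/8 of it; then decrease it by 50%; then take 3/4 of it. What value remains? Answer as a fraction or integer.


Start with 69.
Step 1: Take 5/8: 69 * 5/8 = 345/8
Step 2: Decrease by 50%: 345/8 * 50/100 = 345/16
Step 3: Take 3/4: 345/16 * 3/4 = 1035/64
Final result = 1035/64

1035/64


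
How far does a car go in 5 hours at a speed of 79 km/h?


Using distance = speed * time
Speed = 79 km/h
Time = 5 hours
Distance = 79 * 5
= 395 km

395


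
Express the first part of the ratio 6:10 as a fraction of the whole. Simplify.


Total parts = 6 + 10 = 16
First part fraction = 6/16
Simplify: 6/16 = 3/8

3/8


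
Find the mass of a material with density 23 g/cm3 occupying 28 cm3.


Using mass = density * volume
Density = 23 g/cm3
Volume = 28 cm3
Mass = 23 * 28
= 644 g

644


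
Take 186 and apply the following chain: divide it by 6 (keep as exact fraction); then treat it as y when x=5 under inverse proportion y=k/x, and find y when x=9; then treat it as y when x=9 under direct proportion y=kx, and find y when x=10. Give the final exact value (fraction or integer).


Start with 186.
Step 1: Divide by 6: 186 / 6 = 31
Step 2: Inverse prop: k = (31)*5; new y = k/9 = 31*5/9 = 155/9
Step 3: Direct prop: k = (155/9)/9; new y = k*10 = 155/9*10/9 = 1550/81
Final result = 1550/81

1550/81


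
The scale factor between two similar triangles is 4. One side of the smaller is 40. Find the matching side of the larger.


Similar triangles have proportional sides
Scale factor = 4
Smaller side = 40
Corresponding larger side = 40 * 4
= 160

160


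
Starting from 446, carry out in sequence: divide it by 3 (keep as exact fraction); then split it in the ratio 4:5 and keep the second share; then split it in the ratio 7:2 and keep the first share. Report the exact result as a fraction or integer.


Start with 446.
Step 1: Divide by 3: 446 / 3 = 446/3
Step 2: Split 4:5, second share = 446/3 * 5/9 = 2230/27
Step 3: Split 7:2, first share = 2230/27 * 7/9 = 15610/243
Final result = 15610/243

15610/243


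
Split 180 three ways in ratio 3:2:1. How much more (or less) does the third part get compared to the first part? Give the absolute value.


Total parts = 3 + 2 + 1 = 6
Value per part = 180 / 6 = 30
Shares: 3*30=90, 2*30=60, 1*30=30
Third share = 30, first share = 90
Difference = |30 - 90| = 60

60


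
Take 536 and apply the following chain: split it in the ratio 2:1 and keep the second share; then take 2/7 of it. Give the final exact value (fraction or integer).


Start with 536.
Step 1: Split 2:1, second share = 536 * 1/3 = 536/3
Step 2: Take 2/7: 536/3 * 2/7 = 1072/21
Final result = 1072/21

1072/21


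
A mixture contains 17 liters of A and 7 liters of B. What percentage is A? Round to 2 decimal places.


Volume of A = 17 L
Volume of B = 7 L
Total volume = 17 + 7 = 24 L
Percentage of A = (17/24) * 100
= 70.83%

70.83


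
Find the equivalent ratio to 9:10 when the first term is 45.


Original ratio: 9:10
First term target: 45
Scale factor = 45 / 9 = 5
Multiply second term: 10 * 5 = 50
Equivalent ratio = 45:50

45:50


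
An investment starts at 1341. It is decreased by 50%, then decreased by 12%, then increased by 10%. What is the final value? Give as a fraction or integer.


Start: 1341
Step 1: decrease by 50% => multiply by 50/100
  1341 * 50/100 = 1341/2
Step 2: decrease by 12% => multiply by 88/100
  1341/2 * 88/100 = 14751/25
Step 3: increase by 10% => multiply by 110/100
  14751/25 * 110/100 = 162261/250
Final value = 162261/250

162261/250


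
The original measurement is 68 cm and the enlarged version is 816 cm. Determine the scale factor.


Original length = 68 cm
Scaled length = 816 cm
Scale factor = 816 / 68
= 12

12


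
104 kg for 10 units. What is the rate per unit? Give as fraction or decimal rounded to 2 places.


Total kg = 104
Number of units = 10
Unit rate = 104 / 10
= 10.40 kg per unit

10.40


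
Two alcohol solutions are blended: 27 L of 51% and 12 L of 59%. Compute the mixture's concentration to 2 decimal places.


Solute in mixture 1 = 51% of 27 L = 27*51/100 = 1377/100 L
Solute in mixture 2 = 59% of 12 L = 12*59/100 = 177/25 L
Total solute = 1377/100 + 177/25 = 417/20 L
Total volume = 27 + 12 = 39 L
Final concentration = 417/20/39 * 100 = 53.46%

53.46


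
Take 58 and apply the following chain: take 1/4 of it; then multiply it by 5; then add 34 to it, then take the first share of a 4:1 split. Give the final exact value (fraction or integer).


Start with 58.
Step 1: Take 1/4: 58 * 1/4 = 29/2
Step 2: Multiply by 5: 29/2 * 5 = 145/2
Step 3: Add 34: 145/2+34=213/2; split 4:1 first = 213/2*4/5 = 426/5
Final result = 426/5

426/5


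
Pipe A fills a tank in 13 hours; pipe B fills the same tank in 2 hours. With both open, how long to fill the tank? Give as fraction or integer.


Rate of A = 1/13 job per hour
Rate of B = 1/2 job per hour
Combined rate = 1/13 + 1/2
Find common denominator: (2 + 13)/(13*2) = 15/26
Combined rate = 15/26 job per hour
Time together = 1 / (15/26) = 26/15 hours

26/15


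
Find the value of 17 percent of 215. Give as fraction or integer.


Compute 17% of 215
Convert percentage: 17% = 17/100
Multiply: 215 * 17/100
= 3655/100
= 731/20

731/20


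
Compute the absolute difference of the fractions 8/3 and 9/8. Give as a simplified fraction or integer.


Simplify: 8/3 = 8/3 and 9/8 = 9/8
Find common denominator: LCD = 24
Convert: 64/24 and 27/24
Difference = |64 - 27|/24 = 37/24
Simplified = 37/24

37/24


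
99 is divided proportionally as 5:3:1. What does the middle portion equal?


Ratio = 5:3:1
Total parts = 5 + 3 + 1 = 9
Value per part = 99 / 9 = 11
First share = 5 * 11 = 55
Middle share = 3 * 11 = 33
Third share = 1 * 11 = 11

33


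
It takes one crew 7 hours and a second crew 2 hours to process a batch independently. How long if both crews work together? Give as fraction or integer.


Rate of A = 1/7 job per hour
Rate of B = 1/2 job per hour
Combined rate = 1/7 + 1/2
Find common denominator: (2 + 7)/(7*2) = 9/14
Combined rate = 9/14 job per hour
Time together = 1 / (9/14) = 14/9 hours

14/9


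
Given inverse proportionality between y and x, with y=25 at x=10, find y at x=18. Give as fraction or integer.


Inverse proportion: y = k/x
Find k: k = 10 * 25 = 250
Compute y at x=18: y = 250/18
y = 125/9

125/9


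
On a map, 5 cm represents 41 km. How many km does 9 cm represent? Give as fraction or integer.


Map scale: 5 cm = 41 km
Measured distance on map = 9 cm
Set up proportion: 9 * 41 / 5
= 369 / 5
= 369/5 km

369/5


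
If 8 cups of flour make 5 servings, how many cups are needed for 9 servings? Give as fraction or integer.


Original: 8 cups for 5 servings
Target servings = 9
Scaling factor = 9/5
New amount = 8 * 9/5
= 72/5
= 72/5 cups

72/5


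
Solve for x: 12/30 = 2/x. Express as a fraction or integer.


Setting up: 12/30 = 2/x
Cross multiply: 12 * x = 30 * 2
12x = 60
x = 60/12
x = 5

5


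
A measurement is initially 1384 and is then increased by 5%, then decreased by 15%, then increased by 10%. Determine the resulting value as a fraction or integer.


Start: 1384
Step 1: increase by 5% => multiply by 105/100
  1384 * 105/100 = 7266/5
Step 2: decrease by 15% => multiply by 85/100
  7266/5 * 85/100 = 61761/50
Step 3: increase by 10% => multiply by 110/100
  61761/50 * 110/100 = 679371/500
Final value = 679371/500

679371/500


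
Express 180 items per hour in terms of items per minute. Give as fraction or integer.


Converting from per hour to per minute
Rate = 180 items per hour
Divide by 60: 180/60
= 3 items per minute

3


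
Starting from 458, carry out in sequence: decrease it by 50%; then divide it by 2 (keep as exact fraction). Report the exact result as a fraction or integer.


Start with 458.
Step 1: Decrease by 50%: 458 * 50/100 = 229
Step 2: Divide by 2: 229 / 2 = 229/2
Final result = 229/2

229/2


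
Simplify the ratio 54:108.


Find GCD(54, 108)
GCD = 54
Divide both by 54: 54/54 = 1, 108/54 = 2
Simplified ratio = 1:2

1:2


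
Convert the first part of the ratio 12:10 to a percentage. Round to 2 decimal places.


Total parts = 12 + 10 = 22
First part fraction = 12/22
Percentage = (12/22) * 100
= 0.545455 * 100
= 54.55%

54.55


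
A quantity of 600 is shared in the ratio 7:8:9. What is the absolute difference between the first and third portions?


Total parts = 7 + 8 + 9 = 24
Value per part = 600 / 24 = 25
Shares: 7*25=175, 8*25=200, 9*25=225
First share = 175, third share = 225
Difference = |175 - 225| = 50

50


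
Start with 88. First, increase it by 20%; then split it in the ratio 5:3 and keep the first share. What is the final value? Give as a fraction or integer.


Start with 88.
Step 1: Increase by 20%: 88 * 120/100 = 528/5
Step 2: Split 5:3, first share = 528/5 * 5/8 = 66
Final result = 66

66


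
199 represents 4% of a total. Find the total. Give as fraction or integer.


Given: 199 is 4% of the whole
Set up: 199 = 4/100 * whole
whole = 199 * 100 / 4
whole = 19900 / 4
whole = 4975

4975


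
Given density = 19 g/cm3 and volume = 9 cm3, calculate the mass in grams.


Using mass = density * volume
Density = 19 g/cm3
Volume = 9 cm3
Mass = 19 * 9
= 171 g

171


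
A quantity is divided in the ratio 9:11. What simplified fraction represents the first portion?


Total parts = 9 + 11 = 20
First part fraction = 9/20
Simplify: 9/20 = 9/20

9/20


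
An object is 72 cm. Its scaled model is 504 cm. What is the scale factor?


Original length = 72 cm
Scaled length = 504 cm
Scale factor = 504 / 72
= 7

7


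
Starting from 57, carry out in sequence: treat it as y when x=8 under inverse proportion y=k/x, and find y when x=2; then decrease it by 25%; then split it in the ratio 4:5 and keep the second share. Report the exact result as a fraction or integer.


Start with 57.
Step 1: Inverse prop: k = (57)*8; new y = k/2 = 57*8/2 = 228
Step 2: Decrease by 25%: 228 * 75/100 = 171
Step 3: Split 4:5, second share = 171 * 5/9 = 95
Final result = 95

95


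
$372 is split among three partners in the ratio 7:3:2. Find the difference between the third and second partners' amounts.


Total parts = 7 + 3 + 2 = 12
Value per part = 372 / 12 = 31
Shares: 7*31=217, 3*31=93, 2*31=62
Third share = 62, second share = 93
Difference = |62 - 93| = 31

31


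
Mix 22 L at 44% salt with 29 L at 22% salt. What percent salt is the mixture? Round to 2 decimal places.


Solute in mixture 1 = 44% of 22 L = 22*44/100 = 242/25 L
Solute in mixture 2 = 22% of 29 L = 29*22/100 = 319/50 L
Total solute = 242/25 + 319/50 = 803/50 L
Total volume = 22 + 29 = 51 L
Final concentration = 803/50/51 * 100 = 31.49%

31.49


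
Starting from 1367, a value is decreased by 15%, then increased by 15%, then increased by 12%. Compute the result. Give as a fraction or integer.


Start: 1367
Step 1: decrease by 15% => multiply by 85/100
  1367 * 85/100 = 23239/20
Step 2: increase by 15% => multiply by 115/100
  23239/20 * 115/100 = 534497/400
Step 3: increase by 12% => multiply by 112/100
  534497/400 * 112/100 = 3741479/2500
Final value = 3741479/2500

3741479/2500


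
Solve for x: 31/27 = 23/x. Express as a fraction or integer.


Setting up: 31/27 = 23/x
Cross multiply: 31 * x = 27 * 23
31x = 621
x = 621/31
x = 621/31

621/31


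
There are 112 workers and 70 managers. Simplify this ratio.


Find GCD(112, 70)
GCD = 14
Divide both by 14: 112/14 = 8, 70/14 = 5
Simplified ratio = 8:5

8:5


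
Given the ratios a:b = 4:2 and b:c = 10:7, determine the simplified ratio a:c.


Given a:b = 4:2 and b:c = 10:7
Make b consistent. Multiply first ratio by 10: a:b = 40:20
Multiply second ratio by 2: b:c = 20:14
Now b = 20 in both, so a:b:c = 40:20:14
Therefore a:c = 40:14
Simplify by GCD: a:c = 20:7

20:7


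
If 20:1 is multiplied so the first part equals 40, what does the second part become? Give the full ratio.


Original ratio: 20:1
First term target: 40
Scale factor = 40 / 20 = 2
Multiply second term: 1 * 2 = 2
Equivalent ratio = 40:2

40:2


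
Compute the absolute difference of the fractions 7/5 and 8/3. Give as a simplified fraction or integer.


Simplify: 7/5 = 7/5 and 8/3 = 8/3
Find common denominator: LCD = 15
Convert: 21/15 and 40/15
Difference = |21 - 40|/15 = 19/15
Simplified = 19/15

19/15


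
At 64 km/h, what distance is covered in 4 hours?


Using distance = speed * time
Speed = 64 km/h
Time = 4 hours
Distance = 64 * 4
= 256 km

256


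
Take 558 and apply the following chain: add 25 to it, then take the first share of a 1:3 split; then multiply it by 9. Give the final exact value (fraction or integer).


Start with 558.
Step 1: Add 25: 558+25=583; split 1:3 first = 583*1/4 = 583/4
Step 2: Multiply by 9: 583/4 * 9 = 5247/4
Final result = 5247/4

5247/4


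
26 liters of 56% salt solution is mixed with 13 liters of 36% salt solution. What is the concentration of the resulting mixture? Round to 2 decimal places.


Solute in mixture 1 = 56% of 26 L = 26*56/100 = 364/25 L
Solute in mixture 2 = 36% of 13 L = 13*36/100 = 117/25 L
Total solute = 364/25 + 117/25 = 481/25 L
Total volume = 26 + 13 = 39 L
Final concentration = 481/25/39 * 100 = 49.33%

49.33


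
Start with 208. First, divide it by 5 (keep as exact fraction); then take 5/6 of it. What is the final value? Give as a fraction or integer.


Start with 208.
Step 1: Divide by 5: 208 / 5 = 208/5
Step 2: Take 5/6: 208/5 * 5/6 = 104/3
Final result = 104/3

104/3


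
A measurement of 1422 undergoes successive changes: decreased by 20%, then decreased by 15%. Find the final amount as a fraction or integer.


Start: 1422
Step 1: decrease by 20% => multiply by 80/100
  1422 * 80/100 = 5688/5
Step 2: decrease by 15% => multiply by 85/100
  5688/5 * 85/100 = 24174/25
Final value = 24174/25

24174/25


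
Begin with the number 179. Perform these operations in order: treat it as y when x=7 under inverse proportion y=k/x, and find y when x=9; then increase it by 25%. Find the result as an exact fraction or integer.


Start with 179.
Step 1: Inverse prop: k = (179)*7; new y = k/9 = 179*7/9 = 1253/9
Step 2: Increase by 25%: 1253/9 * 125/100 = 6265/36
Final result = 6265/36

6265/36


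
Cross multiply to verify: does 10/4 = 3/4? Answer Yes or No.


Cross multiply to check 10/4 = 3/4
Left cross product: 10 * 4 = 40
Right cross product: 4 * 3 = 12
40 != 12
Not equal, so proportions differ => No

No


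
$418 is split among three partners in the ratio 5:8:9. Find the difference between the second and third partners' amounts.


Total parts = 5 + 8 + 9 = 22
Value per part = 418 / 22 = 19
Shares: 5*19=95, 8*19=152, 9*19=171
Second share = 152, third share = 171
Difference = |152 - 171| = 19

19


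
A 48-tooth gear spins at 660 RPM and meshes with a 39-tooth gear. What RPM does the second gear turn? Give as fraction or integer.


Gear ratio: teeth_A * RPM_A = teeth_B * RPM_B
48 * 660 = 39 * RPM_B
31680 = 39 * RPM_B
RPM_B = 31680 / 39
RPM_B = 10560/13

10560/13


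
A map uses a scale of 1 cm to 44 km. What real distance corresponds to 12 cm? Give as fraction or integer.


Map scale: 1 cm = 44 km
Measured distance on map = 12 cm
Set up proportion: 12 * 44 / 1
= 528 / 1
= 528 km

528


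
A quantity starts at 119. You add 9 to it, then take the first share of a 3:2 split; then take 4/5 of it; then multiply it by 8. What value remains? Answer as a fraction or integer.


Start with 119.
Step 1: Add 9: 119+9=128; split 3:2 first = 128*3/5 = 384/5
Step 2: Take 4/5: 384/5 * 4/5 = 1536/25
Step 3: Multiply by 8: 1536/25 * 8 = 12288/25
Final result = 12288/25

12288/25


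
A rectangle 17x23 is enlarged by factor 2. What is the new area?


Original dimensions: 17 x 23
Enlargement factor = 2
New width = 17 * 2 = 34
New height = 23 * 2 = 46
New area = 34 * 46 = 1564

1564


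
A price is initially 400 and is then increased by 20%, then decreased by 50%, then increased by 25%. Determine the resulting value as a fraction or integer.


Start: 400
Step 1: increase by 20% => multiply by 120/100
  400 * 120/100 = 480
Step 2: decrease by 50% => multiply by 50/100
  480 * 50/100 = 240
Step 3: increase by 25% => multiply by 125/100
  240 * 125/100 = 300
Final value = 300

300


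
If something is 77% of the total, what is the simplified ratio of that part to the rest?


Part = 77%, Remainder = 23%
Ratio = 77:23
GCD(77, 23) = 1
Simplify: 77:23 = 77:23

77:23


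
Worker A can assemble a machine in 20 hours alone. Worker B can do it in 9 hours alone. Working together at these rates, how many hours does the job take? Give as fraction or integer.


Rate of A = 1/20 job per hour
Rate of B = 1/9 job per hour
Combined rate = 1/20 + 1/9
Find common denominator: (9 + 20)/(20*9) = 29/180
Combined rate = 29/180 job per hour
Time together = 1 / (29/180) = 180/29 hours

180/29


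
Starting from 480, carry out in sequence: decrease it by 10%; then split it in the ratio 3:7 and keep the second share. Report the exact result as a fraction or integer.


Start with 480.
Step 1: Decrease by 10%: 480 * 90/100 = 432
Step 2: Split 3:7, second share = 432 * 7/10 = 1512/5
Final result = 1512/5

1512/5


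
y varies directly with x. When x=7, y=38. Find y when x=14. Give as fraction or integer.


Direct proportion: y = kx
Find k: k = 38/7 = 38/7
Compute y at x=14: y = 38/7 * 14
y = 76

76


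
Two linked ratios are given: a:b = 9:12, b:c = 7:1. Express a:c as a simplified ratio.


Given a:b = 9:12 and b:c = 7:1
Make b consistent. Multiply first ratio by 7: a:b = 63:84
Multiply second ratio by 12: b:c = 84:12
Now b = 84 in both, so a:b:c = 63:84:12
Therefore a:c = 63:12
Simplify by GCD: a:c = 21:4

21:4


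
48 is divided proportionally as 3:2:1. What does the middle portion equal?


Ratio = 3:2:1
Total parts = 3 + 2 + 1 = 6
Value per part = 48 / 6 = 8
First share = 3 * 8 = 24
Middle share = 2 * 8 = 16
Third share = 1 * 8 = 8

16


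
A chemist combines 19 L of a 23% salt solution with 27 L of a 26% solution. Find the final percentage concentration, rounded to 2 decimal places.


Solute in mixture 1 = 23% of 19 L = 19*23/100 = 437/100 L
Solute in mixture 2 = 26% of 27 L = 27*26/100 = 351/50 L
Total solute = 437/100 + 351/50 = 1139/100 L
Total volume = 19 + 27 = 46 L
Final concentration = 1139/100/46 * 100 = 24.76%

24.76


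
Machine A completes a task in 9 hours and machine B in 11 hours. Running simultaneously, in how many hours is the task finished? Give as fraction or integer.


Rate of A = 1/9 job per hour
Rate of B = 1/11 job per hour
Combined rate = 1/9 + 1/11
Find common denominator: (11 + 9)/(9*11) = 20/99
Combined rate = 20/99 job per hour
Time together = 1 / (20/99) = 99/20 hours

99/20


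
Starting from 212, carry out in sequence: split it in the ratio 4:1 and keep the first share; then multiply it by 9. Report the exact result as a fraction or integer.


Start with 212.
Step 1: Split 4:1, first share = 212 * 4/5 = 848/5
Step 2: Multiply by 9: 848/5 * 9 = 7632/5
Final result = 7632/5

7632/5


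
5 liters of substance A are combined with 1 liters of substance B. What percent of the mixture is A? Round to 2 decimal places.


Volume of A = 5 L
Volume of B = 1 L
Total volume = 5 + 1 = 6 L
Percentage of A = (5/6) * 100
= 83.33%

83.33


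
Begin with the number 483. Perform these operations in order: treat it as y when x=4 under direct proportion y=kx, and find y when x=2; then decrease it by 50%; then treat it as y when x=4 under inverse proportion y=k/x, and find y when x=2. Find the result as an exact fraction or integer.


Start with 483.
Step 1: Direct prop: k = (483)/4; new y = k*2 = 483*2/4 = 483/2
Step 2: Decrease by 50%: 483/2 * 50/100 = 483/4
Step 3: Inverse prop: k = (483/4)*4; new y = k/2 = 483/4*4/2 = 483/2
Final result = 483/2

483/2


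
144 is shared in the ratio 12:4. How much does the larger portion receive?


Total parts = 12 + 4 = 16
Value per part = 144 / 16 = 9
First share = 12 * 9 = 108
Second share = 4 * 9 = 36
Larger share = 108

108


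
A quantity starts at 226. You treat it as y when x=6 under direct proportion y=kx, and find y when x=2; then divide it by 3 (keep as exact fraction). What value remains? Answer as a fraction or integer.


Start with 226.
Step 1: Direct prop: k = (226)/6; new y = k*2 = 226*2/6 = 226/3
Step 2: Divide by 3: 226/3 / 3 = 226/9
Final result = 226/9

226/9


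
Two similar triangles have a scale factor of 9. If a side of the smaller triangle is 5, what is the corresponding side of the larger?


Similar triangles have proportional sides
Scale factor = 9
Smaller side = 5
Corresponding larger side = 5 * 9
= 45

45


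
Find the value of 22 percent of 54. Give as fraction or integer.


Compute 22% of 54
Convert percentage: 22% = 22/100
Multiply: 54 * 22/100
= 1188/100
= 297/25

297/25


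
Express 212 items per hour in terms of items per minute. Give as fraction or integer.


Converting from per hour to per minute
Rate = 212 items per hour
Divide by 60: 212/60
= 53/15 items per minute

53/15


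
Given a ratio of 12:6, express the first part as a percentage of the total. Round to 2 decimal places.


Total parts = 12 + 6 = 18
First part fraction = 12/18
Percentage = (12/18) * 100
= 0.666667 * 100
= 66.67%

66.67


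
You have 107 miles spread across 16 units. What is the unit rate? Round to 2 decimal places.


Total miles = 107
Number of units = 16
Unit rate = 107 / 16
= 6.69 miles per unit

6.69


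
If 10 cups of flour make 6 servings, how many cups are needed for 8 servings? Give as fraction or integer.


Original: 10 cups for 6 servings
Target servings = 8
Scaling factor = 8/6
New amount = 10 * 8/6
= 80/6
= 40/3 cups

40/3


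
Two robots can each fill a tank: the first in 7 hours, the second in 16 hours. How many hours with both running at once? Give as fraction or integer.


Rate of A = 1/7 job per hour
Rate of B = 1/16 job per hour
Combined rate = 1/7 + 1/16
Find common denominator: (16 + 7)/(7*16) = 23/112
Combined rate = 23/112 job per hour
Time together = 1 / (23/112) = 112/23 hours

112/23


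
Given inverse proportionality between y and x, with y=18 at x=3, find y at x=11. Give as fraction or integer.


Inverse proportion: y = k/x
Find k: k = 3 * 18 = 54
Compute y at x=11: y = 54/11
y = 54/11

54/11


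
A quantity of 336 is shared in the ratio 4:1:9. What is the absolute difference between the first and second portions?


Total parts = 4 + 1 + 9 = 14
Value per part = 336 / 14 = 24
Shares: 4*24=96, 1*24=24, 9*24=216
First share = 96, second share = 24
Difference = |96 - 24| = 72

72


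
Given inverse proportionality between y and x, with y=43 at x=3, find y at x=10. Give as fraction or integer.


Inverse proportion: y = k/x
Find k: k = 3 * 43 = 129
Compute y at x=10: y = 129/10
y = 129/10

129/10


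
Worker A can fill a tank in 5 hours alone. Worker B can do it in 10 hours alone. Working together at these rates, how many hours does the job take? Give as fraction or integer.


Rate of A = 1/5 job per hour
Rate of B = 1/10 job per hour
Combined rate = 1/5 + 1/10
Find common denominator: (10 + 5)/(5*10) = 15/50
Combined rate = 3/10 job per hour
Time together = 1 / (3/10) = 10/3 hours

10/3


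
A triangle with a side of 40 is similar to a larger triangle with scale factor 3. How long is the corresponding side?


Similar triangles have proportional sides
Scale factor = 3
Smaller side = 40
Corresponding larger side = 40 * 3
= 120

120


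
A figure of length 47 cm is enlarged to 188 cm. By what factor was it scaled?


Original length = 47 cm
Scaled length = 188 cm
Scale factor = 188 / 47
= 4

4


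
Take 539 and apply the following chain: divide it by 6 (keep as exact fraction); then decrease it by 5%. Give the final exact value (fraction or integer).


Start with 539.
Step 1: Divide by 6: 539 / 6 = 539/6
Step 2: Decrease by 5%: 539/6 * 95/100 = 10241/120
Final result = 10241/120

10241/120


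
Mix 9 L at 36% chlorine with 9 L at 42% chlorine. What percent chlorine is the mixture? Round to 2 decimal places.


Solute in mixture 1 = 36% of 9 L = 9*36/100 = 81/25 L
Solute in mixture 2 = 42% of 9 L = 9*42/100 = 189/50 L
Total solute = 81/25 + 189/50 = 351/50 L
Total volume = 9 + 9 = 18 L
Final concentration = 351/50/18 * 100 = 39.00%

39.00


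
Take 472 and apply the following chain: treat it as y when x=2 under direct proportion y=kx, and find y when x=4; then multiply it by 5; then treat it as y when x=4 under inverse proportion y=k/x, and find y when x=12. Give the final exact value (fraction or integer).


Start with 472.
Step 1: Direct prop: k = (472)/2; new y = k*4 = 472*4/2 = 944
Step 2: Multiply by 5: 944 * 5 = 4720
Step 3: Inverse prop: k = (4720)*4; new y = k/12 = 4720*4/12 = 4720/3
Final result = 4720/3

4720/3


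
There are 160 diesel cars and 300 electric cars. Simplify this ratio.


Find GCD(160, 300)
GCD = 20
Divide both by 20: 160/20 = 8, 300/20 = 15
Simplified ratio = 8:15

8:15


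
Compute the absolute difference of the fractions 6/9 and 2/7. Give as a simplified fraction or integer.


Simplify: 6/9 = 2/3 and 2/7 = 2/7
Find common denominator: LCD = 21
Convert: 14/21 and 6/21
Difference = |14 - 6|/21 = 8/21
Simplified = 8/21

8/21


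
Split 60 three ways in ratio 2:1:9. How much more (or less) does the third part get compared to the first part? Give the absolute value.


Total parts = 2 + 1 + 9 = 12
Value per part = 60 / 12 = 5
Shares: 2*5=10, 1*5=5, 9*5=45
Third share = 45, first share = 10
Difference = |45 - 10| = 35

35


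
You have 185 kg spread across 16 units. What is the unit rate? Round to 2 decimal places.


Total kg = 185
Number of units = 16
Unit rate = 185 / 16
= 11.56 kg per unit

11.56


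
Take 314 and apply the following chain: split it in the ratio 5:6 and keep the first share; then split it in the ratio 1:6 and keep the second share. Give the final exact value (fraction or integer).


Start with 314.
Step 1: Split 5:6, first share = 314 * 5/11 = 1570/11
Step 2: Split 1:6, second share = 1570/11 * 6/7 = 9420/77
Final result = 9420/77

9420/77


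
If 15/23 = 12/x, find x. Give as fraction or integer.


Setting up: 15/23 = 12/x
Cross multiply: 15 * x = 23 * 12
15x = 276
x = 276/15
x = 92/5

92/5


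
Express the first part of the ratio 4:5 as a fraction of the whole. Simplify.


Total parts = 4 + 5 = 9
First part fraction = 4/9
Simplify: 4/9 = 4/9

4/9


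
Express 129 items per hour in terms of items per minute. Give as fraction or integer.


Converting from per hour to per minute
Rate = 129 items per hour
Divide by 60: 129/60
= 43/20 items per minute

43/20


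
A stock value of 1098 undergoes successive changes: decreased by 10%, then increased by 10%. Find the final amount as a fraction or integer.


Start: 1098
Step 1: decrease by 10% => multiply by 90/100
  1098 * 90/100 = 4941/5
Step 2: increase by 10% => multiply by 110/100
  4941/5 * 110/100 = 54351/50
Final value = 54351/50

54351/50


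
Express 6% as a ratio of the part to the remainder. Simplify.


Part = 6%, Remainder = 94%
Ratio = 6:94
GCD(6, 94) = 2
Simplify: 3:47 = 3:47

3:47


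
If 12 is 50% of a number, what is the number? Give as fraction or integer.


Given: 12 is 50% of the whole
Set up: 12 = 50/100 * whole
whole = 12 * 100 / 50
whole = 1200 / 50
whole = 24

24


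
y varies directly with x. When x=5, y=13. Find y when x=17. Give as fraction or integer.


Direct proportion: y = kx
Find k: k = 13/5 = 13/5
Compute y at x=17: y = 13/5 * 17
y = 221/5

221/5


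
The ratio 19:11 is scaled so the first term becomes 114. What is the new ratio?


Original ratio: 19:11
First term target: 114
Scale factor = 114 / 19 = 6
Multiply second term: 11 * 6 = 66
Equivalent ratio = 114:66

114:66


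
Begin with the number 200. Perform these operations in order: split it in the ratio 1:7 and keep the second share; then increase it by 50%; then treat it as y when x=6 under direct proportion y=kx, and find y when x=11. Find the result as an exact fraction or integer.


Start with 200.
Step 1: Split 1:7, second share = 200 * 7/8 = 175
Step 2: Increase by 50%: 175 * 150/100 = 525/2
Step 3: Direct prop: k = (525/2)/6; new y = k*11 = 525/2*11/6 = 1925/4
Final result = 1925/4

1925/4


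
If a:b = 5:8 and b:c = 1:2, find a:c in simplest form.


Given a:b = 5:8 and b:c = 1:2
Make b consistent. Multiply first ratio by 1: a:b = 5:8
Multiply second ratio by 8: b:c = 8:16
Now b = 8 in both, so a:b:c = 5:8:16
Therefore a:c = 5:16
Simplify by GCD: a:c = 5:16

5:16


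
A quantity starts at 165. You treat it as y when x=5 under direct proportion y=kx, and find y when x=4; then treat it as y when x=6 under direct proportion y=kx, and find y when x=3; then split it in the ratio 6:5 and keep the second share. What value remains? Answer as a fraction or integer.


Start with 165.
Step 1: Direct prop: k = (165)/5; new y = k*4 = 165*4/5 = 132
Step 2: Direct prop: k = (132)/6; new y = k*3 = 132*3/6 = 66
Step 3: Split 6:5, second share = 66 * 5/11 = 30
Final result = 30

30


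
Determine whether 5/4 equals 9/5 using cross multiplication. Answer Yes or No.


Cross multiply to check 5/4 = 9/5
Left cross product: 5 * 5 = 25
Right cross product: 4 * 9 = 36
25 != 36
Not equal, so proportions differ => No

No


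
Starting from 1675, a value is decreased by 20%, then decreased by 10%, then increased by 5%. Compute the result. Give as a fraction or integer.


Start: 1675
Step 1: decrease by 20% => multiply by 80/100
  1675 * 80/100 = 1340
Step 2: decrease by 10% => multiply by 90/100
  1340 * 90/100 = 1206
Step 3: increase by 5% => multiply by 105/100
  1206 * 105/100 = 12663/10
Final value = 12663/10

12663/10


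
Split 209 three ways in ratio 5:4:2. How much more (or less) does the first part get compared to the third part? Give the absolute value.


Total parts = 5 + 4 + 2 = 11
Value per part = 209 / 11 = 19
Shares: 5*19=95, 4*19=76, 2*19=38
First share = 95, third share = 38
Difference = |95 - 38| = 57

57


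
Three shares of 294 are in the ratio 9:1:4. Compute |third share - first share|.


Total parts = 9 + 1 + 4 = 14
Value per part = 294 / 14 = 21
Shares: 9*21=189, 1*21=21, 4*21=84
Third share = 84, first share = 189
Difference = |84 - 189| = 105

105


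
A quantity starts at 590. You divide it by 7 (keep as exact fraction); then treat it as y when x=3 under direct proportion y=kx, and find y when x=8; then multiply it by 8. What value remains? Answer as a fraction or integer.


Start with 590.
Step 1: Divide by 7: 590 / 7 = 590/7
Step 2: Direct prop: k = (590/7)/3; new y = k*8 = 590/7*8/3 = 4720/21
Step 3: Multiply by 8: 4720/21 * 8 = 37760/21
Final result = 37760/21

37760/21


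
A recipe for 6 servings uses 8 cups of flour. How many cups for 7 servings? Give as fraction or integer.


Original: 8 cups for 6 servings
Target servings = 7
Scaling factor = 7/6
New amount = 8 * 7/6
= 56/6
= 28/3 cups

28/3


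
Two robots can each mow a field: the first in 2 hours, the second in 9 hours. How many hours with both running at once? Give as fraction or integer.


Rate of A = 1/2 job per hour
Rate of B = 1/9 job per hour
Combined rate = 1/2 + 1/9
Find common denominator: (9 + 2)/(2*9) = 11/18
Combined rate = 11/18 job per hour
Time together = 1 / (11/18) = 18/11 hours

18/11


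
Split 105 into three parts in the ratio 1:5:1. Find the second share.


Ratio = 1:5:1
Total parts = 1 + 5 + 1 = 7
Value per part = 105 / 7 = 15
First share = 1 * 15 = 15
Middle share = 5 * 15 = 75
Third share = 1 * 15 = 15

75


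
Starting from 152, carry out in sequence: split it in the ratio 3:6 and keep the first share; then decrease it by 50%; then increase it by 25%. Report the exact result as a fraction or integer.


Start with 152.
Step 1: Split 3:6, first share = 152 * 3/9 = 152/3
Step 2: Decrease by 50%: 152/3 * 50/100 = 76/3
Step 3: Increase by 25%: 76/3 * 125/100 = 95/3
Final result = 95/3

95/3


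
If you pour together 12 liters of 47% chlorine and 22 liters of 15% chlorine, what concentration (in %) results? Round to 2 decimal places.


Solute in mixture 1 = 47% of 12 L = 12*47/100 = 141/25 L
Solute in mixture 2 = 15% of 22 L = 22*15/100 = 33/10 L
Total solute = 141/25 + 33/10 = 447/50 L
Total volume = 12 + 22 = 34 L
Final concentration = 447/50/34 * 100 = 26.29%

26.29


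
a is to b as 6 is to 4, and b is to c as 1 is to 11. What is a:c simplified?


Given a:b = 6:4 and b:c = 1:11
Make b consistent. Multiply first ratio by 1: a:b = 6:4
Multiply second ratio by 4: b:c = 4:44
Now b = 4 in both, so a:b:c = 6:4:44
Therefore a:c = 6:44
Simplify by GCD: a:c = 3:22

3:22


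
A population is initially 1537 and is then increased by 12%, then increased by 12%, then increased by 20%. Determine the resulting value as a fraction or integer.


Start: 1537
Step 1: increase by 12% => multiply by 112/100
  1537 * 112/100 = 43036/25
Step 2: increase by 12% => multiply by 112/100
  43036/25 * 112/100 = 1205008/625
Step 3: increase by 20% => multiply by 120/100
  1205008/625 * 120/100 = 7230048/3125
Final value = 7230048/3125

7230048/3125


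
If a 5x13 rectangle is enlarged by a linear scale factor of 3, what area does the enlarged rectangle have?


Original dimensions: 5 x 13
Enlargement factor = 3
New width = 5 * 3 = 15
New height = 13 * 3 = 39
New area = 15 * 39 = 585

585


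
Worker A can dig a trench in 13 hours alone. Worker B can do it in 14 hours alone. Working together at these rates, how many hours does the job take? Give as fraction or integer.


Rate of A = 1/13 job per hour
Rate of B = 1/14 job per hour
Combined rate = 1/13 + 1/14
Find common denominator: (14 + 13)/(13*14) = 27/182
Combined rate = 27/182 job per hour
Time together = 1 / (27/182) = 182/27 hours

182/27


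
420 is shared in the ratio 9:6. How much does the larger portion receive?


Total parts = 9 + 6 = 15
Value per part = 420 / 15 = 28
First share = 9 * 28 = 252
Second share = 6 * 28 = 168
Larger share = 252

252


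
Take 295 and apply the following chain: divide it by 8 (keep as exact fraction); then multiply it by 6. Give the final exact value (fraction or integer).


Start with 295.
Step 1: Divide by 8: 295 / 8 = 295/8
Step 2: Multiply by 6: 295/8 * 6 = 885/4
Final result = 885/4

885/4


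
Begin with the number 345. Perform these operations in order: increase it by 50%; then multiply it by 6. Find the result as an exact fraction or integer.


Start with 345.
Step 1: Increase by 50%: 345 * 150/100 = 1035/2
Step 2: Multiply by 6: 1035/2 * 6 = 3105
Final result = 3105

3105


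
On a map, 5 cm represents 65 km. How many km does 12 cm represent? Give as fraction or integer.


Map scale: 5 cm = 65 km
Measured distance on map = 12 cm
Set up proportion: 12 * 65 / 5
= 780 / 5
= 156 km

156


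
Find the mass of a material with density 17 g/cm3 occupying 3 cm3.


Using mass = density * volume
Density = 17 g/cm3
Volume = 3 cm3
Mass = 17 * 3
= 51 g

51
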